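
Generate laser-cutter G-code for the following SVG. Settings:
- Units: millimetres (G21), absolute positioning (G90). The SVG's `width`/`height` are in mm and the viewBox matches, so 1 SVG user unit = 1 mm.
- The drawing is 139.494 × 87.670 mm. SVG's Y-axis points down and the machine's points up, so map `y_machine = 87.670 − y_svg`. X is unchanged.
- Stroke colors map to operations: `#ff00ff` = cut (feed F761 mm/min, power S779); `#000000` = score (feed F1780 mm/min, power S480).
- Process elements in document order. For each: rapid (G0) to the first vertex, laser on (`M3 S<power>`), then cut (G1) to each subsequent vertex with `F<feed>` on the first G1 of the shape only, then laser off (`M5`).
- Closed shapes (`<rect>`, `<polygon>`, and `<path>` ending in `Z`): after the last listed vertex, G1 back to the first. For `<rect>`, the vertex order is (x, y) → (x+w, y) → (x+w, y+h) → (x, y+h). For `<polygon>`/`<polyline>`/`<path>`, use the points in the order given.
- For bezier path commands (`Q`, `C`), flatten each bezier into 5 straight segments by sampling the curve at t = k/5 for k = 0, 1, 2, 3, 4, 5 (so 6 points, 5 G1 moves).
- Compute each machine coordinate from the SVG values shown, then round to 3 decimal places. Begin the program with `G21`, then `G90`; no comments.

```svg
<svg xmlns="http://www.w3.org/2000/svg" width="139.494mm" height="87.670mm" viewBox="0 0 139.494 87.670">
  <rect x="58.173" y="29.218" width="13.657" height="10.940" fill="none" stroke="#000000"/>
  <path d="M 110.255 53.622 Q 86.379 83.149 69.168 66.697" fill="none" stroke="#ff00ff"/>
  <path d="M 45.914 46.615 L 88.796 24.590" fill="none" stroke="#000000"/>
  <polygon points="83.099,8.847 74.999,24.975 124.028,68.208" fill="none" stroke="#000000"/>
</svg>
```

G21
G90
G0 X58.173 Y58.452
M3 S480
G1 X71.830 Y58.452 F1780
G1 X71.830 Y47.512
G1 X58.173 Y47.512
G1 X58.173 Y58.452
M5
G0 X110.255 Y34.048
M3 S779
G1 X100.971 Y24.076 F761
G1 X92.221 Y17.783
G1 X84.003 Y15.168
G1 X76.319 Y16.231
G1 X69.168 Y20.973
M5
G0 X45.914 Y41.055
M3 S480
G1 X88.796 Y63.080 F1780
M5
G0 X83.099 Y78.823
M3 S480
G1 X74.999 Y62.695 F1780
G1 X124.028 Y19.462
G1 X83.099 Y78.823
M5

Since the viewBox matches the mm dimensions, user units are millimetres directly. The only transform is the Y-flip y_m = 87.670 − y_svg.

Shape 1 is a rectangle drawn with `<rect>`. Its stroke #000000 means score at S480, F1780. After flipping Y the toolpath is (58.173,58.452) → (71.830,58.452) → (71.830,47.512) → (58.173,47.512) → (58.173,58.452), returning to the start.

Shape 2 is a quadratic bezier drawn with `<path>`. Its stroke #ff00ff means cut at S779, F761. After flipping Y the toolpath is (110.255,34.048) → (100.971,24.076) → (92.221,17.783) → (84.003,15.168) → (76.319,16.231) → (69.168,20.973).

Shape 3 is a line segment drawn with `<path>`. Its stroke #000000 means score at S480, F1780. After flipping Y the toolpath is (45.914,41.055) → (88.796,63.080).

Shape 4 is a closed polygon drawn with `<polygon>`. Its stroke #000000 means score at S480, F1780. After flipping Y the toolpath is (83.099,78.823) → (74.999,62.695) → (124.028,19.462) → (83.099,78.823), returning to the start.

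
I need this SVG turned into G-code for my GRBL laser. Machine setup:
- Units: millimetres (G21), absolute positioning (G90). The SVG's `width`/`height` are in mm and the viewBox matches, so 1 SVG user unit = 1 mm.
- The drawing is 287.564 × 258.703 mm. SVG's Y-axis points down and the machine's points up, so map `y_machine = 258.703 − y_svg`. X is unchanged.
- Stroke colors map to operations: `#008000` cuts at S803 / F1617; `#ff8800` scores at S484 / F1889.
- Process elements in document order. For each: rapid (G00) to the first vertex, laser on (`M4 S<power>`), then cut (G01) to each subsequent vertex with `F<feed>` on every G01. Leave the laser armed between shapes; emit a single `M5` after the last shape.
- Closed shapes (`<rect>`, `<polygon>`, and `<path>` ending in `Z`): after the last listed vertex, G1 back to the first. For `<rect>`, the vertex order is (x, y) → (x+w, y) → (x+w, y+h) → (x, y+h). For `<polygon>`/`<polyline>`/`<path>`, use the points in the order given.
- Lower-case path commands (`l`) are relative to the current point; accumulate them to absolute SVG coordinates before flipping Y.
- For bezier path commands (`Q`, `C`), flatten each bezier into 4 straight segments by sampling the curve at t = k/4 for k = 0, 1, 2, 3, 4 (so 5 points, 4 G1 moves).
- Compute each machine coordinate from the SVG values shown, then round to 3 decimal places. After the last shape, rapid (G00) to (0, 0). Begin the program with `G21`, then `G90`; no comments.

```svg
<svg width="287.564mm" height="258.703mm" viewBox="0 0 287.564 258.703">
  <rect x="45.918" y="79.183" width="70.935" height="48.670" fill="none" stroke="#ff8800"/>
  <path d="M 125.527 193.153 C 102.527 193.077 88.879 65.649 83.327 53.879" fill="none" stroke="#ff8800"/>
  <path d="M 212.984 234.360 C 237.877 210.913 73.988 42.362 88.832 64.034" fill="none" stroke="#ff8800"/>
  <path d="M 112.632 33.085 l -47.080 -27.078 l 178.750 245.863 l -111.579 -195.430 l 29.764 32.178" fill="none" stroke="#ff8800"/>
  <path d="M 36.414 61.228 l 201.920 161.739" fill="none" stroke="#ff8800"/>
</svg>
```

G21
G90
G00 X45.918 Y179.520
M4 S484
G01 X116.853 Y179.520 F1889
G01 X116.853 Y130.850 F1889
G01 X45.918 Y130.850 F1889
G01 X45.918 Y179.520 F1889
G00 X125.527 Y65.550
M4 S484
G01 X110.011 Y85.688 F1889
G01 X97.884 Y130.802 F1889
G01 X89.029 Y178.108 F1889
G01 X83.327 Y204.824 F1889
G00 X212.984 Y24.343
M4 S484
G01 X202.000 Y63.896 F1889
G01 X154.676 Y126.426 F1889
G01 X105.469 Y180.496 F1889
G01 X88.832 Y194.669 F1889
G00 X112.632 Y225.618
M4 S484
G01 X65.552 Y252.696 F1889
G01 X244.302 Y6.833 F1889
G01 X132.723 Y202.263 F1889
G01 X162.487 Y170.085 F1889
G00 X36.414 Y197.475
M4 S484
G01 X238.334 Y35.736 F1889
M5
G00 X0.000 Y0.000

Since the viewBox matches the mm dimensions, user units are millimetres directly. The only transform is the Y-flip y_m = 258.703 − y_svg.

Shape 1 is a rectangle drawn with `<rect>`. Its stroke #ff8800 means score at S484, F1889. After flipping Y the toolpath is (45.918,179.520) → (116.853,179.520) → (116.853,130.850) → (45.918,130.850) → (45.918,179.520), returning to the start.

Shape 2 is a cubic bezier drawn with `<path>`. Its stroke #ff8800 means score at S484, F1889. After flipping Y the toolpath is (125.527,65.550) → (110.011,85.688) → (97.884,130.802) → (89.029,178.108) → (83.327,204.824).

Shape 3 is a cubic bezier drawn with `<path>`. Its stroke #ff8800 means score at S484, F1889. After flipping Y the toolpath is (212.984,24.343) → (202.000,63.896) → (154.676,126.426) → (105.469,180.496) → (88.832,194.669).

Shape 4 is a open polyline drawn with `<path>`. Its stroke #ff8800 means score at S484, F1889. After flipping Y the toolpath is (112.632,225.618) → (65.552,252.696) → (244.302,6.833) → (132.723,202.263) → (162.487,170.085).

Shape 5 is a line segment drawn with `<path>`. Its stroke #ff8800 means score at S484, F1889. After flipping Y the toolpath is (36.414,197.475) → (238.334,35.736).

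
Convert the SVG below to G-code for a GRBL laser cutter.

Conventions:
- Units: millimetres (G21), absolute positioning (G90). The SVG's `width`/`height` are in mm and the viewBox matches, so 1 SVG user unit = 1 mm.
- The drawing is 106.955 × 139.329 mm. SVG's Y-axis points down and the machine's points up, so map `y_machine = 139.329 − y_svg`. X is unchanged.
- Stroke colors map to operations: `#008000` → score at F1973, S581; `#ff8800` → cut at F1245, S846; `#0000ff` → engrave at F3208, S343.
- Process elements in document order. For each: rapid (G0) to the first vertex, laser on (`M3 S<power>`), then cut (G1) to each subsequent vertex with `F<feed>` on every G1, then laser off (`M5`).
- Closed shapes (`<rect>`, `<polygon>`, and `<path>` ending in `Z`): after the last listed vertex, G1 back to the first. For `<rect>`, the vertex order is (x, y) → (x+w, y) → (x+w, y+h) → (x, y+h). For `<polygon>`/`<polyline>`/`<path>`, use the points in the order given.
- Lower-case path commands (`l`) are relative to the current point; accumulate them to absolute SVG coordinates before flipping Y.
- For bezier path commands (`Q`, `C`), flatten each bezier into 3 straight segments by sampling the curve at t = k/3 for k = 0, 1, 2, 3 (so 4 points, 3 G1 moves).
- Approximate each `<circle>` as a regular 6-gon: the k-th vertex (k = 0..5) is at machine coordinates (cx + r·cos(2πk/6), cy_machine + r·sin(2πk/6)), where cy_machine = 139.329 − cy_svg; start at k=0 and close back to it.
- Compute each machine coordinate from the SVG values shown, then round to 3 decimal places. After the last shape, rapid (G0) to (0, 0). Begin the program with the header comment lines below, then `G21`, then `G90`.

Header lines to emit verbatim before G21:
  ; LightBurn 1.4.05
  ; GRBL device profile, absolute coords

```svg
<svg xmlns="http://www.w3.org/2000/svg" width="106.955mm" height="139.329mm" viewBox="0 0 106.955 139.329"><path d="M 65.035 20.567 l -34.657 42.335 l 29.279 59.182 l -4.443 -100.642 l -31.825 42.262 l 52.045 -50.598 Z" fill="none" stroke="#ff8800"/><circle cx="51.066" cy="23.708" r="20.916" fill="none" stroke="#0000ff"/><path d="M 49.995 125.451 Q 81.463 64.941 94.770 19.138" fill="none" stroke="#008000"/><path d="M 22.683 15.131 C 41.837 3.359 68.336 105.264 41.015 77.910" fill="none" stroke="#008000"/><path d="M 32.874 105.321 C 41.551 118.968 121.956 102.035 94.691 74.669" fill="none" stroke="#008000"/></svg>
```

; LightBurn 1.4.05
; GRBL device profile, absolute coords
G21
G90
G0 X65.035 Y118.762
M3 S846
G1 X30.378 Y76.427 F1245
G1 X59.657 Y17.245 F1245
G1 X55.214 Y117.887 F1245
G1 X23.389 Y75.625 F1245
G1 X75.434 Y126.223 F1245
G1 X65.035 Y118.762 F1245
M5
G0 X71.982 Y115.621
M3 S343
G1 X61.524 Y133.735 F3208
G1 X40.608 Y133.735 F3208
G1 X30.150 Y115.621 F3208
G1 X40.608 Y97.507 F3208
G1 X61.524 Y97.507 F3208
G1 X71.982 Y115.621 F3208
M5
G0 X49.995 Y13.878
M3 S581
G1 X68.956 Y52.584 F1973
G1 X83.881 Y88.022 F1973
G1 X94.770 Y120.191 F1973
M5
G0 X22.683 Y124.198
M3 S581
G1 X42.020 Y107.075 F1973
G1 X52.661 Y68.154 F1973
G1 X41.015 Y61.419 F1973
M5
G0 X32.874 Y34.008
M3 S581
G1 X58.816 Y29.808 F1973
G1 X92.710 Y41.518 F1973
G1 X94.691 Y64.660 F1973
M5
G0 X0.000 Y0.000

Since the viewBox matches the mm dimensions, user units are millimetres directly. The only transform is the Y-flip y_m = 139.329 − y_svg.

Shape 1 is a closed polygon drawn with `<path>`. Its stroke #ff8800 means cut at S846, F1245. After flipping Y the toolpath is (65.035,118.762) → (30.378,76.427) → (59.657,17.245) → (55.214,117.887) → (23.389,75.625) → (75.434,126.223) → (65.035,118.762), returning to the start.

Shape 2 is a circle drawn with `<circle>`. Its stroke #0000ff means engrave at S343, F3208. After flipping Y the toolpath is (71.982,115.621) → (61.524,133.735) → (40.608,133.735) → (30.150,115.621) → (40.608,97.507) → (61.524,97.507) → (71.982,115.621), returning to the start.

Shape 3 is a quadratic bezier drawn with `<path>`. Its stroke #008000 means score at S581, F1973. After flipping Y the toolpath is (49.995,13.878) → (68.956,52.584) → (83.881,88.022) → (94.770,120.191).

Shape 4 is a cubic bezier drawn with `<path>`. Its stroke #008000 means score at S581, F1973. After flipping Y the toolpath is (22.683,124.198) → (42.020,107.075) → (52.661,68.154) → (41.015,61.419).

Shape 5 is a cubic bezier drawn with `<path>`. Its stroke #008000 means score at S581, F1973. After flipping Y the toolpath is (32.874,34.008) → (58.816,29.808) → (92.710,41.518) → (94.691,64.660).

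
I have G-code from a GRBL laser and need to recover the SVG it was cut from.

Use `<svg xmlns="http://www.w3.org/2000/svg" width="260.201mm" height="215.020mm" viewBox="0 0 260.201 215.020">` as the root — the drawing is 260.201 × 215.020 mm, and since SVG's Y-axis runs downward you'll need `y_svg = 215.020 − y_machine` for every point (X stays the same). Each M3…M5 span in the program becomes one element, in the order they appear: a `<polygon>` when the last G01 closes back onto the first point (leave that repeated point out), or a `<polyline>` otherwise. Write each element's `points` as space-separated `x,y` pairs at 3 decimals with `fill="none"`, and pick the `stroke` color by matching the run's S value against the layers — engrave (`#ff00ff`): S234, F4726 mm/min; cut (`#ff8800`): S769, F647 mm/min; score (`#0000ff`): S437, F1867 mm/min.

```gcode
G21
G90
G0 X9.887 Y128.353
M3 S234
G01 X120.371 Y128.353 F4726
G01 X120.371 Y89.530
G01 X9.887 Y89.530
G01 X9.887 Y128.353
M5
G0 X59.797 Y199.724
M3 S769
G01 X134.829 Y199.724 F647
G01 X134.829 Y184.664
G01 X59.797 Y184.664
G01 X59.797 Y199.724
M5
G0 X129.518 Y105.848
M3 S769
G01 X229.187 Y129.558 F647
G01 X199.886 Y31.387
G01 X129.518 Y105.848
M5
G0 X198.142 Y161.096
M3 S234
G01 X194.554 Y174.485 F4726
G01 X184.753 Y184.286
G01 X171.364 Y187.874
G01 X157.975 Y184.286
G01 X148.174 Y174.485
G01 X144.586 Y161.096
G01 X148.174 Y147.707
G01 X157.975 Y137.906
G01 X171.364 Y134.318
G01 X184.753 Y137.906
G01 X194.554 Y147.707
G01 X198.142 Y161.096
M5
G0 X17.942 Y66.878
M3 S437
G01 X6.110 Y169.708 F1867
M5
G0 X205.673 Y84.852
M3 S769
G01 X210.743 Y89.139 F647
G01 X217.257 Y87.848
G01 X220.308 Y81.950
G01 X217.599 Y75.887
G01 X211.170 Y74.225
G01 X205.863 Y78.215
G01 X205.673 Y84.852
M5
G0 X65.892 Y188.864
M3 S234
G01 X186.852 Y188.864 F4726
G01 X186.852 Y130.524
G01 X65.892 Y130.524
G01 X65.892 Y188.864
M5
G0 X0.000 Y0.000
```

<svg xmlns="http://www.w3.org/2000/svg" width="260.201mm" height="215.020mm" viewBox="0 0 260.201 215.020">
  <polygon points="9.887,86.667 120.371,86.667 120.371,125.490 9.887,125.490" fill="none" stroke="#ff00ff"/>
  <polygon points="59.797,15.296 134.829,15.296 134.829,30.356 59.797,30.356" fill="none" stroke="#ff8800"/>
  <polygon points="129.518,109.172 229.187,85.462 199.886,183.633" fill="none" stroke="#ff8800"/>
  <polygon points="198.142,53.924 194.554,40.535 184.753,30.734 171.364,27.146 157.975,30.734 148.174,40.535 144.586,53.924 148.174,67.313 157.975,77.114 171.364,80.702 184.753,77.114 194.554,67.313" fill="none" stroke="#ff00ff"/>
  <polyline points="17.942,148.142 6.110,45.312" fill="none" stroke="#0000ff"/>
  <polygon points="205.673,130.168 210.743,125.881 217.257,127.172 220.308,133.070 217.599,139.133 211.170,140.795 205.863,136.805" fill="none" stroke="#ff8800"/>
  <polygon points="65.892,26.156 186.852,26.156 186.852,84.496 65.892,84.496" fill="none" stroke="#ff00ff"/>
</svg>

Machine Y-up, SVG Y-down with viewBox height 215.020, so y_svg = 215.020 − y_machine; X carries over.

Run 1: S234 ⇒ engrave layer `#ff00ff`. The run returns to its start, so emit a `<polygon>` with points (Y-flipped): 9.887,86.667 120.371,86.667 120.371,125.490 9.887,125.490.

Run 2: the run's S769 means `#ff8800` (cut). The run returns to its start, so emit a `<polygon>` with points (Y-flipped): 59.797,15.296 134.829,15.296 134.829,30.356 59.797,30.356.

Run 3: the run's S769 means `#ff8800` (cut). The run returns to its start, so emit a `<polygon>` with points (Y-flipped): 129.518,109.172 229.187,85.462 199.886,183.633.

Run 4: power S234 maps to stroke `#ff00ff` (engrave). The run returns to its start, so emit a `<polygon>` with points (Y-flipped): 198.142,53.924 194.554,40.535 184.753,30.734 171.364,27.146 157.975,30.734 148.174,40.535 144.586,53.924 148.174,67.313 157.975,77.114 171.364,80.702 184.753,77.114 194.554,67.313.

Run 5: the run's S437 means `#0000ff` (score). The run is open, so emit a `<polyline>` with points (Y-flipped): 17.942,148.142 6.110,45.312.

Run 6: S769 ⇒ cut layer `#ff8800`. The run returns to its start, so emit a `<polygon>` with points (Y-flipped): 205.673,130.168 210.743,125.881 217.257,127.172 220.308,133.070 217.599,139.133 211.170,140.795 205.863,136.805.

Run 7: the run's S234 means `#ff00ff` (engrave). The run returns to its start, so emit a `<polygon>` with points (Y-flipped): 65.892,26.156 186.852,26.156 186.852,84.496 65.892,84.496.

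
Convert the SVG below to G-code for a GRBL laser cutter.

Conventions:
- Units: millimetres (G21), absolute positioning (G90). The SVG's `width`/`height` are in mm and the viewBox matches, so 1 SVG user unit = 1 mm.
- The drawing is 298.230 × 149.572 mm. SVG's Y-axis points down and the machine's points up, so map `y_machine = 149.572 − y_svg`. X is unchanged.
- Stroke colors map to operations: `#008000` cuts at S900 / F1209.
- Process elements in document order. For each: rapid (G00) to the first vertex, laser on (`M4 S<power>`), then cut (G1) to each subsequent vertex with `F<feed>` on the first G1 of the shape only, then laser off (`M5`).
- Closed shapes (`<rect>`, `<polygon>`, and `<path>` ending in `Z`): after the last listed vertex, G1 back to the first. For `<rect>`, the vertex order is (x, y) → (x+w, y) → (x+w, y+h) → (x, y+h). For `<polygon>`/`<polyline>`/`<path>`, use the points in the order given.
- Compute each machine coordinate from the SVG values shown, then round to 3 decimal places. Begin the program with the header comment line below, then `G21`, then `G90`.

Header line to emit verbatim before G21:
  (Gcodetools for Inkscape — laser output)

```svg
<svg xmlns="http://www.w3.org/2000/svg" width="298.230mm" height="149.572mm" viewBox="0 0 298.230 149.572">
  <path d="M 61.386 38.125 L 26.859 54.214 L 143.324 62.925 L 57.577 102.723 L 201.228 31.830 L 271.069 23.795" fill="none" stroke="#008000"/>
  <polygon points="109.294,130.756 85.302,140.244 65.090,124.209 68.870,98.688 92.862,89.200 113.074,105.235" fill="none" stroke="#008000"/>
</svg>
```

(Gcodetools for Inkscape — laser output)
G21
G90
G00 X61.386 Y111.447
M4 S900
G1 X26.859 Y95.358 F1209
G1 X143.324 Y86.647
G1 X57.577 Y46.849
G1 X201.228 Y117.742
G1 X271.069 Y125.777
M5
G00 X109.294 Y18.816
M4 S900
G1 X85.302 Y9.328 F1209
G1 X65.090 Y25.363
G1 X68.870 Y50.884
G1 X92.862 Y60.372
G1 X113.074 Y44.337
G1 X109.294 Y18.816
M5

1 u = 1 mm; y_m = 149.572 − y.

[1] `<path>` open polyline, #008000→cut S900 F1209: (61.386,111.447) → (26.859,95.358) → (143.324,86.647) → (57.577,46.849) → (201.228,117.742) → (271.069,125.777)

[2] `<polygon>` regular polygon, #008000→cut S900 F1209: (109.294,18.816) → (85.302,9.328) → (65.090,25.363) → (68.870,50.884) → (92.862,60.372) → (113.074,44.337) → (109.294,18.816) (closed)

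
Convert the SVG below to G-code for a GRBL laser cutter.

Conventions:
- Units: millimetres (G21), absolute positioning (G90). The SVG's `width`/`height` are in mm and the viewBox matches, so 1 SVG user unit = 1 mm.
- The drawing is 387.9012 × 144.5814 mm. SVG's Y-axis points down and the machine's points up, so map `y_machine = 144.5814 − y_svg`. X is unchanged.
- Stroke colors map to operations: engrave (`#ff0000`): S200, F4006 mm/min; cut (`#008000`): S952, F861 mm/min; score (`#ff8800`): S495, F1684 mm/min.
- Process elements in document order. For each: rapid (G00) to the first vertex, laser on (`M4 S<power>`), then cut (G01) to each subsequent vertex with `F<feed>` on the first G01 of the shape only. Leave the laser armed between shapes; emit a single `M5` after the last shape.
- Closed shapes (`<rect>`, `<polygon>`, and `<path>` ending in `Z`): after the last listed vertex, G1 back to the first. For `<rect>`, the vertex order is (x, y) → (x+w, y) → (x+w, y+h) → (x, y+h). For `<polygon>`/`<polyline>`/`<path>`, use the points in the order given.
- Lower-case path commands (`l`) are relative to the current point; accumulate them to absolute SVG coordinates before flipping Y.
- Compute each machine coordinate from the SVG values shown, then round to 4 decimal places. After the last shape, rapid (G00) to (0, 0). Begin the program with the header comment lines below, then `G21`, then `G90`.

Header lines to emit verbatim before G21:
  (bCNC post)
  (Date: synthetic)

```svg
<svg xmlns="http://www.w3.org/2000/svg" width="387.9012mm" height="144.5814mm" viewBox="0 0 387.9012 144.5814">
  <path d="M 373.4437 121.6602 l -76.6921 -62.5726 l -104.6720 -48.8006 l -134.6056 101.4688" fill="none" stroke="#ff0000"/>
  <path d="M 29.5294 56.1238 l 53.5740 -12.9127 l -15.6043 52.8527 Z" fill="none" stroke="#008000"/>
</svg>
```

(bCNC post)
(Date: synthetic)
G21
G90
G00 X373.4437 Y22.9212
M4 S200
G01 X296.7516 Y85.4938 F4006
G01 X192.0796 Y134.2944
G01 X57.4740 Y32.8256
G00 X29.5294 Y88.4576
M4 S952
G01 X83.1034 Y101.3703 F861
G01 X67.4991 Y48.5176
G01 X29.5294 Y88.4576
M5
G00 X0.0000 Y0.0000

viewBox `0 0 387.9012 144.5814` with mm width/height → 1 unit = 1 mm. Flip: y_m = 144.5814 − y_svg.

**Shape 1** — `<path>` open polyline, stroke `#ff0000` → engrave (S200, F4006). Machine vertices: (373.4437,22.9212) → (296.7516,85.4938) → (192.0796,134.2944) → (57.4740,32.8256). Open path.

**Shape 2** — `<path>` regular polygon, stroke `#008000` → cut (S952, F861). Machine vertices: (29.5294,88.4576) → (83.1034,101.3703) → (67.4991,48.5176) → (29.5294,88.4576). Closed: final G1 returns to the first vertex.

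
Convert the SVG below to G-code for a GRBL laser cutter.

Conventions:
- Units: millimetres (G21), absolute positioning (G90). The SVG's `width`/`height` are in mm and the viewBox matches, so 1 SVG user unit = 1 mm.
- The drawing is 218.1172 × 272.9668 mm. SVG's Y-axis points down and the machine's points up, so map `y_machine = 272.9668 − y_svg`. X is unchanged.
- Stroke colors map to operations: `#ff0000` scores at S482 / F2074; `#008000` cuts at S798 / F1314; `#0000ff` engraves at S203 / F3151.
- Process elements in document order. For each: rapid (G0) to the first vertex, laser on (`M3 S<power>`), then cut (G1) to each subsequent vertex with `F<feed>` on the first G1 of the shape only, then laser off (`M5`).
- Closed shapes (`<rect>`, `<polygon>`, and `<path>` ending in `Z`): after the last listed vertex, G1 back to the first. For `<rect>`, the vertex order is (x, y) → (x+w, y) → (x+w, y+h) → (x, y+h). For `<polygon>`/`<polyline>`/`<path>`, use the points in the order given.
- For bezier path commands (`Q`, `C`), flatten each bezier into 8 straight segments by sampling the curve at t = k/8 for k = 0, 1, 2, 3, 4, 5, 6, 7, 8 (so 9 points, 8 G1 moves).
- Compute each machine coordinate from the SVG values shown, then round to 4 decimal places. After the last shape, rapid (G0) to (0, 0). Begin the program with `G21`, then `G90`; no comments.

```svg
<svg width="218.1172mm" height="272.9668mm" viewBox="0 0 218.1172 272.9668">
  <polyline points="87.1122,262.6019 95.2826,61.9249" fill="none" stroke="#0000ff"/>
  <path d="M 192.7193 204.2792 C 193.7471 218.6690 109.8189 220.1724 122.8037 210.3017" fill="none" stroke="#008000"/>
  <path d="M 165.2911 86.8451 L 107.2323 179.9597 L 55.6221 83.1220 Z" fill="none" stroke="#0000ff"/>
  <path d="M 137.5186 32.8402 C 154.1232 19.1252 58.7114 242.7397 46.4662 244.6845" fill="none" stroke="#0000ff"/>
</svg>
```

G21
G90
G0 X87.1122 Y10.3649
M3 S203
G1 X95.2826 Y211.0419 F3151
M5
G0 X192.7193 Y68.6876
M3 S798
G1 X189.4776 Y63.8925 F1314
G1 X180.4026 Y60.2878
G1 X167.6255 Y57.8558
G1 X153.2776 Y56.5787
G1 X139.4902 Y56.4388
G1 X128.3946 Y57.4183
G1 X122.1220 Y59.4997
G1 X122.8037 Y62.6651
M5
G0 X165.2911 Y186.1217
M3 S203
G1 X107.2323 Y93.0071 F3151
G1 X55.6221 Y189.8448
G1 X165.2911 Y186.1217
M5
G0 X137.5186 Y240.1266
M3 S203
G1 X138.8758 Y235.0414 F3151
G1 X132.0187 Y213.0854
G1 X119.2347 Y179.6376
G1 X102.8111 Y140.0769
G1 X85.0351 Y99.7821
G1 X68.1941 Y64.1321
G1 X54.5754 Y38.5059
G1 X46.4662 Y28.2823
M5
G0 X0.0000 Y0.0000

1 u = 1 mm; y_m = 272.9668 − y.

[1] `<polyline>` line segment, #0000ff→engrave S203 F3151: (87.1122,10.3649) → (95.2826,211.0419)

[2] `<path>` cubic bezier, #008000→cut S798 F1314: (192.7193,68.6876) → (189.4776,63.8925) → (180.4026,60.2878) → (167.6255,57.8558) → (153.2776,56.5787) → (139.4902,56.4388) → (128.3946,57.4183) → (122.1220,59.4997) → (122.8037,62.6651)

[3] `<path>` regular polygon, #0000ff→engrave S203 F3151: (165.2911,186.1217) → (107.2323,93.0071) → (55.6221,189.8448) → (165.2911,186.1217) (closed)

[4] `<path>` cubic bezier, #0000ff→engrave S203 F3151: (137.5186,240.1266) → (138.8758,235.0414) → (132.0187,213.0854) → (119.2347,179.6376) → (102.8111,140.0769) → (85.0351,99.7821) → (68.1941,64.1321) → (54.5754,38.5059) → (46.4662,28.2823)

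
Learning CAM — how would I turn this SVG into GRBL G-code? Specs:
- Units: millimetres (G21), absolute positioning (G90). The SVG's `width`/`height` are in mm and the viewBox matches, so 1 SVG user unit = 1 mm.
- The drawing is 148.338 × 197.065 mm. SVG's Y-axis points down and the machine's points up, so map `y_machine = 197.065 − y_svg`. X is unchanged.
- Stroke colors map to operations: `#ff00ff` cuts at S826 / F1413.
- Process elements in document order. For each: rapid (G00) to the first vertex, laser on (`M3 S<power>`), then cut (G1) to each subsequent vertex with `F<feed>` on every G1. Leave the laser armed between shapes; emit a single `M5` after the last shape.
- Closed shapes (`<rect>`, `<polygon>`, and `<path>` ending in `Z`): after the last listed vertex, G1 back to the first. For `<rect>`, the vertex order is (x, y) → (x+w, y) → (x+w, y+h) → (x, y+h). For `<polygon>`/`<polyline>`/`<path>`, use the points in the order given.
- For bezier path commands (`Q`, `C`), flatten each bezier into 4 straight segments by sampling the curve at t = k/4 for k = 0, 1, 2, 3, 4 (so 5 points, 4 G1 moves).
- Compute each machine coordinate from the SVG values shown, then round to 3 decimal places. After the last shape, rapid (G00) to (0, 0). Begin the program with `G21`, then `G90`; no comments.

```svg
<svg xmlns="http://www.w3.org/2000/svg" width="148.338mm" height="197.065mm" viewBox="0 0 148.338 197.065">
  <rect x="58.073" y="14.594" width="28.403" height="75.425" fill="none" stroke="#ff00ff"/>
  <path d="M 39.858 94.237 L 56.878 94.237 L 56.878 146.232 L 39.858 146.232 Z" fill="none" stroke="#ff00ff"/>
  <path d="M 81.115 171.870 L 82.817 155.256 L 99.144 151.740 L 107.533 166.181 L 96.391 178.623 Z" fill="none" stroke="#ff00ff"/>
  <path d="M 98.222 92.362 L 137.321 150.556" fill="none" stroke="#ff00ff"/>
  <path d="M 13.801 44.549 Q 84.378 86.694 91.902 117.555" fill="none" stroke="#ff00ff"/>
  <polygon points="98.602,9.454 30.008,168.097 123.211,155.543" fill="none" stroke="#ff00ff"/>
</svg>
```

viewBox `0 0 148.338 197.065` with mm width/height → 1 unit = 1 mm. Flip: y_m = 197.065 − y_svg.

**Shape 1** — `<rect>` rectangle, stroke `#ff00ff` → cut (S826, F1413). Machine vertices: (58.073,182.471) → (86.476,182.471) → (86.476,107.046) → (58.073,107.046) → (58.073,182.471). Closed: final G1 returns to the first vertex.

**Shape 2** — `<path>` rectangle, stroke `#ff00ff` → cut (S826, F1413). Machine vertices: (39.858,102.828) → (56.878,102.828) → (56.878,50.833) → (39.858,50.833) → (39.858,102.828). Closed: final G1 returns to the first vertex.

**Shape 3** — `<path>` regular polygon, stroke `#ff00ff` → cut (S826, F1413). Machine vertices: (81.115,25.195) → (82.817,41.809) → (99.144,45.325) → (107.533,30.884) → (96.391,18.442) → (81.115,25.195). Closed: final G1 returns to the first vertex.

**Shape 4** — `<path>` line segment, stroke `#ff00ff` → cut (S826, F1413). Machine vertices: (98.222,104.703) → (137.321,46.509). Open path.

**Shape 5** — `<path>` quadratic bezier, stroke `#ff00ff` → cut (S826, F1413). Control points (SVG): P0=(13.801,44.549), P1=(84.378,86.694), P2=(91.902,117.555); sampled at t=k/4. Machine vertices: (13.801,152.516) → (45.149,132.149) → (68.615,113.192) → (84.199,95.646) → (91.902,79.510). Open path.

**Shape 6** — `<polygon>` closed polygon, stroke `#ff00ff` → cut (S826, F1413). Machine vertices: (98.602,187.611) → (30.008,28.968) → (123.211,41.522) → (98.602,187.611). Closed: final G1 returns to the first vertex.

G21
G90
G00 X58.073 Y182.471
M3 S826
G1 X86.476 Y182.471 F1413
G1 X86.476 Y107.046 F1413
G1 X58.073 Y107.046 F1413
G1 X58.073 Y182.471 F1413
G00 X39.858 Y102.828
M3 S826
G1 X56.878 Y102.828 F1413
G1 X56.878 Y50.833 F1413
G1 X39.858 Y50.833 F1413
G1 X39.858 Y102.828 F1413
G00 X81.115 Y25.195
M3 S826
G1 X82.817 Y41.809 F1413
G1 X99.144 Y45.325 F1413
G1 X107.533 Y30.884 F1413
G1 X96.391 Y18.442 F1413
G1 X81.115 Y25.195 F1413
G00 X98.222 Y104.703
M3 S826
G1 X137.321 Y46.509 F1413
G00 X13.801 Y152.516
M3 S826
G1 X45.149 Y132.149 F1413
G1 X68.615 Y113.192 F1413
G1 X84.199 Y95.646 F1413
G1 X91.902 Y79.510 F1413
G00 X98.602 Y187.611
M3 S826
G1 X30.008 Y28.968 F1413
G1 X123.211 Y41.522 F1413
G1 X98.602 Y187.611 F1413
M5
G00 X0.000 Y0.000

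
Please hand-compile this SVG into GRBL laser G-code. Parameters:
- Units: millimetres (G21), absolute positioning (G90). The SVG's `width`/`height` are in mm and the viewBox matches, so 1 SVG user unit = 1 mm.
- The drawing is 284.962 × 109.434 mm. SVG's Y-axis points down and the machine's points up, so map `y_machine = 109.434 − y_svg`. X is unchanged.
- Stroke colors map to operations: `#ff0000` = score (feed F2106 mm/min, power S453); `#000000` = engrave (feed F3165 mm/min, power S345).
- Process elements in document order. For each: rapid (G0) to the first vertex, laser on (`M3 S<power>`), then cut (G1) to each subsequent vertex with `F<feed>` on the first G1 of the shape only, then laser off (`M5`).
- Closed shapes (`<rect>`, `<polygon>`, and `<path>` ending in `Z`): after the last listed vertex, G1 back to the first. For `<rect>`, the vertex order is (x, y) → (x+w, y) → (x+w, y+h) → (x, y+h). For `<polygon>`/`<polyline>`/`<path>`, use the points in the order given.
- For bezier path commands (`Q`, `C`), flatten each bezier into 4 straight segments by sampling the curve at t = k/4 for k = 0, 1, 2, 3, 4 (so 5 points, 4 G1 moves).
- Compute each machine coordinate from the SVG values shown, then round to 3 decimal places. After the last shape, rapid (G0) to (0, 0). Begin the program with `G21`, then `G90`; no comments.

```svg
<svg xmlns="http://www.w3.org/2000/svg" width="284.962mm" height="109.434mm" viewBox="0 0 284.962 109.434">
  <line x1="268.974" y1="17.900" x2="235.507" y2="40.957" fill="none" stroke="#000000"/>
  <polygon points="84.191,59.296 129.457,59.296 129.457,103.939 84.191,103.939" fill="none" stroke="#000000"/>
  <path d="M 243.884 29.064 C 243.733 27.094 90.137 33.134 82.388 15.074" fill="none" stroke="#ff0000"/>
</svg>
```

1 u = 1 mm; y_m = 109.434 − y.

[1] `<line>` line segment, #000000→engrave S345 F3165: (268.974,91.534) → (235.507,68.477)

[2] `<polygon>` rectangle, #000000→engrave S345 F3165: (84.191,50.138) → (129.457,50.138) → (129.457,5.495) → (84.191,5.495) → (84.191,50.138) (closed)

[3] `<path>` cubic bezier, #ff0000→score S453 F2106: (243.884,80.370) → (219.676,80.847) → (165.985,81.331) → (110.870,84.832) → (82.388,94.360)

G21
G90
G0 X268.974 Y91.534
M3 S345
G1 X235.507 Y68.477 F3165
M5
G0 X84.191 Y50.138
M3 S345
G1 X129.457 Y50.138 F3165
G1 X129.457 Y5.495
G1 X84.191 Y5.495
G1 X84.191 Y50.138
M5
G0 X243.884 Y80.370
M3 S453
G1 X219.676 Y80.847 F2106
G1 X165.985 Y81.331
G1 X110.870 Y84.832
G1 X82.388 Y94.360
M5
G0 X0.000 Y0.000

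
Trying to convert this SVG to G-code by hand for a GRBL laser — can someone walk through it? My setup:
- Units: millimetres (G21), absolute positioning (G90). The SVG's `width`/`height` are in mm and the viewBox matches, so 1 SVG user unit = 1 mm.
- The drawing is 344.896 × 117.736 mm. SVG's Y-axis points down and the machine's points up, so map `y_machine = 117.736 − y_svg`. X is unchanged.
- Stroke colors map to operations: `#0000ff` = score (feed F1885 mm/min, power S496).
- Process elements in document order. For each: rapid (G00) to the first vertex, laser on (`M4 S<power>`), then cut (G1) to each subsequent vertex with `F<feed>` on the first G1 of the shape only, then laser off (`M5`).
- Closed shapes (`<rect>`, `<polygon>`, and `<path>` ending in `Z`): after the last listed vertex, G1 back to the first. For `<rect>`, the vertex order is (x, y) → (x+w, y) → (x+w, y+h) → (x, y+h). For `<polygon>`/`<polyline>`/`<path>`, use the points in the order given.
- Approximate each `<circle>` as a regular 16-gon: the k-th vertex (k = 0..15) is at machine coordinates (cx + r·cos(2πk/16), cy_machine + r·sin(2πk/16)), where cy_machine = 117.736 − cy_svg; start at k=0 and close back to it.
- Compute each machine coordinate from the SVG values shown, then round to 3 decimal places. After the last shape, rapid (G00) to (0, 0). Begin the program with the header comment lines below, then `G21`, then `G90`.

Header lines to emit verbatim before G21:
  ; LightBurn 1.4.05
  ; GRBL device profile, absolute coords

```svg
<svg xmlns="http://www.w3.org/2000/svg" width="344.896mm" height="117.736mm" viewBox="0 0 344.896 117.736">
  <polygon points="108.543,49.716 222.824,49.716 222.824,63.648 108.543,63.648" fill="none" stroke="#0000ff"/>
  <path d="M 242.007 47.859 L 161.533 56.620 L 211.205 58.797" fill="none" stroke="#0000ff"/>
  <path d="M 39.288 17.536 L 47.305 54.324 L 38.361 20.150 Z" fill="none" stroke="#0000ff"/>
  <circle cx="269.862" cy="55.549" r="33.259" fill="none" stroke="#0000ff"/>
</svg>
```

; LightBurn 1.4.05
; GRBL device profile, absolute coords
G21
G90
G00 X108.543 Y68.020
M4 S496
G1 X222.824 Y68.020 F1885
G1 X222.824 Y54.088
G1 X108.543 Y54.088
G1 X108.543 Y68.020
M5
G00 X242.007 Y69.877
M4 S496
G1 X161.533 Y61.116 F1885
G1 X211.205 Y58.939
M5
G00 X39.288 Y100.200
M4 S496
G1 X47.305 Y63.412 F1885
G1 X38.361 Y97.586
G1 X39.288 Y100.200
M5
G00 X303.121 Y62.187
M4 S496
G1 X300.589 Y74.915 F1885
G1 X293.380 Y85.705
G1 X282.590 Y92.914
G1 X269.862 Y95.446
G1 X257.134 Y92.914
G1 X246.344 Y85.705
G1 X239.135 Y74.915
G1 X236.603 Y62.187
G1 X239.135 Y49.459
G1 X246.344 Y38.669
G1 X257.134 Y31.460
G1 X269.862 Y28.928
G1 X282.590 Y31.460
G1 X293.380 Y38.669
G1 X300.589 Y49.459
G1 X303.121 Y62.187
M5
G00 X0.000 Y0.000

Since the viewBox matches the mm dimensions, user units are millimetres directly. The only transform is the Y-flip y_m = 117.736 − y_svg.

Shape 1 is a rectangle drawn with `<polygon>`. Its stroke #0000ff means score at S496, F1885. After flipping Y the toolpath is (108.543,68.020) → (222.824,68.020) → (222.824,54.088) → (108.543,54.088) → (108.543,68.020), returning to the start.

Shape 2 is a open polyline drawn with `<path>`. Its stroke #0000ff means score at S496, F1885. After flipping Y the toolpath is (242.007,69.877) → (161.533,61.116) → (211.205,58.939).

Shape 3 is a closed polygon drawn with `<path>`. Its stroke #0000ff means score at S496, F1885. After flipping Y the toolpath is (39.288,100.200) → (47.305,63.412) → (38.361,97.586) → (39.288,100.200), returning to the start.

Shape 4 is a circle drawn with `<circle>`. Its stroke #0000ff means score at S496, F1885. After flipping Y the toolpath is (303.121,62.187) → (300.589,74.915) → (293.380,85.705) → (282.590,92.914) → (269.862,95.446) → (257.134,92.914) → (246.344,85.705) → (239.135,74.915) → (236.603,62.187) → (239.135,49.459) → (246.344,38.669) → (257.134,31.460) → (269.862,28.928) → (282.590,31.460) → (293.380,38.669) → (300.589,49.459) → (303.121,62.187), returning to the start.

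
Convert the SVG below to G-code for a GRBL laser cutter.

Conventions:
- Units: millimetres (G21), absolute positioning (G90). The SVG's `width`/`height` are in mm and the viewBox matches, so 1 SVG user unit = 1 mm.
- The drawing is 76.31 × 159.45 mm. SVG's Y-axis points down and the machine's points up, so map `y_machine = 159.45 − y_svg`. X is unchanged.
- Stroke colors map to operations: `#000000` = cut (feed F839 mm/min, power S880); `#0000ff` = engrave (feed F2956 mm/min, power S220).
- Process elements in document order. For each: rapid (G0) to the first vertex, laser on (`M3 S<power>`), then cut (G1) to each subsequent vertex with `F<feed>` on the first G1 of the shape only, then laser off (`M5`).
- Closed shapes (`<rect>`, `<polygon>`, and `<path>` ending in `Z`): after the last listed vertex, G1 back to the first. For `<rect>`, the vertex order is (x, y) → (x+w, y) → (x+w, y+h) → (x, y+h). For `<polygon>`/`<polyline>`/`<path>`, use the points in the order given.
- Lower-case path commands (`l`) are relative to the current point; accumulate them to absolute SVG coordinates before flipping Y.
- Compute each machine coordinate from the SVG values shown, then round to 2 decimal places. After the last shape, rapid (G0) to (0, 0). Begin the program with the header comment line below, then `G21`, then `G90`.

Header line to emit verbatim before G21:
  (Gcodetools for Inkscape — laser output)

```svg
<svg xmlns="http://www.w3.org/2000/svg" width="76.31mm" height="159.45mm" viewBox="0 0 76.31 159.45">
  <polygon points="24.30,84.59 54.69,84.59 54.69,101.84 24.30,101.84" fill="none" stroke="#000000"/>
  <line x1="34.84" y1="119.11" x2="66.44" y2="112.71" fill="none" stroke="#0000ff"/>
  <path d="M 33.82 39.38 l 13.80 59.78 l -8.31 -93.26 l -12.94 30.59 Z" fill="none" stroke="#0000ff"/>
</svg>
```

(Gcodetools for Inkscape — laser output)
G21
G90
G0 X24.30 Y74.86
M3 S880
G1 X54.69 Y74.86 F839
G1 X54.69 Y57.61
G1 X24.30 Y57.61
G1 X24.30 Y74.86
M5
G0 X34.84 Y40.34
M3 S220
G1 X66.44 Y46.74 F2956
M5
G0 X33.82 Y120.07
M3 S220
G1 X47.62 Y60.29 F2956
G1 X39.31 Y153.55
G1 X26.37 Y122.96
G1 X33.82 Y120.07
M5
G0 X0.00 Y0.00

viewBox `0 0 76.31 159.45` with mm width/height → 1 unit = 1 mm. Flip: y_m = 159.45 − y_svg.

**Shape 1** — `<polygon>` rectangle, stroke `#000000` → cut (S880, F839). Machine vertices: (24.30,74.86) → (54.69,74.86) → (54.69,57.61) → (24.30,57.61) → (24.30,74.86). Closed: final G1 returns to the first vertex.

**Shape 2** — `<line>` line segment, stroke `#0000ff` → engrave (S220, F2956). Machine vertices: (34.84,40.34) → (66.44,46.74). Open path.

**Shape 3** — `<path>` closed polygon, stroke `#0000ff` → engrave (S220, F2956). Machine vertices: (33.82,120.07) → (47.62,60.29) → (39.31,153.55) → (26.37,122.96) → (33.82,120.07). Closed: final G1 returns to the first vertex.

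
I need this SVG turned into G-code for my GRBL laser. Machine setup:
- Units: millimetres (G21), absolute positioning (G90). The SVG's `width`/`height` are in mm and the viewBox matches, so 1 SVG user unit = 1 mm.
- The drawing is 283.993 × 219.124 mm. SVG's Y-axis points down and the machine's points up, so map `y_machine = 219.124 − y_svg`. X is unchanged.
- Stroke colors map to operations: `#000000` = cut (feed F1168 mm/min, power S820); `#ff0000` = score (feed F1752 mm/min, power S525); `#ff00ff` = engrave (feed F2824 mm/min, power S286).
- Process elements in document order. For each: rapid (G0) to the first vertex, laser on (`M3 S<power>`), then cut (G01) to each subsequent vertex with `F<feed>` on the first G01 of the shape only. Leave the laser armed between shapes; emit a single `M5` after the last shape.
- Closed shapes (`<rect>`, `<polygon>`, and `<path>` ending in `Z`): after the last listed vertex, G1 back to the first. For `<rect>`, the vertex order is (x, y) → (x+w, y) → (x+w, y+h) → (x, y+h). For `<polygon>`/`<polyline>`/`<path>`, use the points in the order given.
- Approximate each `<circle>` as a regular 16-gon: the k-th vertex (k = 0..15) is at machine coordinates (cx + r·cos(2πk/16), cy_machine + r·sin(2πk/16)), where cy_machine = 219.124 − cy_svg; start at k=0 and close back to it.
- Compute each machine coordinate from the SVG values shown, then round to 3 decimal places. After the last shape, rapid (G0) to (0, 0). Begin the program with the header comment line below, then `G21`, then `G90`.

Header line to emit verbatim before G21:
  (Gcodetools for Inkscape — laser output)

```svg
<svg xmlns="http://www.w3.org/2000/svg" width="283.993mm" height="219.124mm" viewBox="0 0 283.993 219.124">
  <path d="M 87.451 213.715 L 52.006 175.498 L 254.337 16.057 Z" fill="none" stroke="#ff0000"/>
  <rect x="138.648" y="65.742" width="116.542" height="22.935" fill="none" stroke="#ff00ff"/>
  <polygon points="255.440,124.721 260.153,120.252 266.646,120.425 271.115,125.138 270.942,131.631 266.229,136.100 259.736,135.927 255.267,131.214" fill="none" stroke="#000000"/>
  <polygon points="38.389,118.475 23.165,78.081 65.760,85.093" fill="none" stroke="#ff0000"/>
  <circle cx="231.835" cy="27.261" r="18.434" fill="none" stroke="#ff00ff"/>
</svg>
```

viewBox `0 0 283.993 219.124` with mm width/height → 1 unit = 1 mm. Flip: y_m = 219.124 − y_svg.

**Shape 1** — `<path>` closed polygon, stroke `#ff0000` → score (S525, F1752). Machine vertices: (87.451,5.409) → (52.006,43.626) → (254.337,203.067) → (87.451,5.409). Closed: final G1 returns to the first vertex.

**Shape 2** — `<rect>` rectangle, stroke `#ff00ff` → engrave (S286, F2824). Machine vertices: (138.648,153.382) → (255.190,153.382) → (255.190,130.447) → (138.648,130.447) → (138.648,153.382). Closed: final G1 returns to the first vertex.

**Shape 3** — `<polygon>` regular polygon, stroke `#000000` → cut (S820, F1168). Machine vertices: (255.440,94.403) → (260.153,98.872) → (266.646,98.699) → (271.115,93.986) → (270.942,87.493) → (266.229,83.024) → (259.736,83.197) → (255.267,87.910) → (255.440,94.403). Closed: final G1 returns to the first vertex.

**Shape 4** — `<polygon>` regular polygon, stroke `#ff0000` → score (S525, F1752). Machine vertices: (38.389,100.649) → (23.165,141.043) → (65.760,134.031) → (38.389,100.649). Closed: final G1 returns to the first vertex.

**Shape 5** — `<circle>` circle, stroke `#ff00ff` → engrave (S286, F2824). Machine vertices: (250.269,191.863) → (248.866,198.917) → (244.870,204.898) → (238.889,208.894) → (231.835,210.297) → (224.781,208.894) → (218.800,204.898) → (214.804,198.917) → (213.401,191.863) → (214.804,184.809) → (218.800,178.828) → (224.781,174.832) → (231.835,173.429) → (238.889,174.832) → (244.870,178.828) → (248.866,184.809) → (250.269,191.863). Closed: final G1 returns to the first vertex.

(Gcodetools for Inkscape — laser output)
G21
G90
G0 X87.451 Y5.409
M3 S525
G01 X52.006 Y43.626 F1752
G01 X254.337 Y203.067
G01 X87.451 Y5.409
G0 X138.648 Y153.382
M3 S286
G01 X255.190 Y153.382 F2824
G01 X255.190 Y130.447
G01 X138.648 Y130.447
G01 X138.648 Y153.382
G0 X255.440 Y94.403
M3 S820
G01 X260.153 Y98.872 F1168
G01 X266.646 Y98.699
G01 X271.115 Y93.986
G01 X270.942 Y87.493
G01 X266.229 Y83.024
G01 X259.736 Y83.197
G01 X255.267 Y87.910
G01 X255.440 Y94.403
G0 X38.389 Y100.649
M3 S525
G01 X23.165 Y141.043 F1752
G01 X65.760 Y134.031
G01 X38.389 Y100.649
G0 X250.269 Y191.863
M3 S286
G01 X248.866 Y198.917 F2824
G01 X244.870 Y204.898
G01 X238.889 Y208.894
G01 X231.835 Y210.297
G01 X224.781 Y208.894
G01 X218.800 Y204.898
G01 X214.804 Y198.917
G01 X213.401 Y191.863
G01 X214.804 Y184.809
G01 X218.800 Y178.828
G01 X224.781 Y174.832
G01 X231.835 Y173.429
G01 X238.889 Y174.832
G01 X244.870 Y178.828
G01 X248.866 Y184.809
G01 X250.269 Y191.863
M5
G0 X0.000 Y0.000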